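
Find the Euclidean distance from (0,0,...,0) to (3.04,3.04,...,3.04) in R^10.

d = √(3.04² + 3.04² + ... + 3.04²) [10 terms] = √(10·3.04²) = 3.04√10 ≈ 9.61332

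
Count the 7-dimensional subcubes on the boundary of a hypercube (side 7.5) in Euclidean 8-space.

Choose 7 of 8 axes to span the face (C(8,7) = 8 ways), then fix each of the remaining 1 coordinate at one of its two extreme values (2^1 = 2 ways): 8·2 = 16.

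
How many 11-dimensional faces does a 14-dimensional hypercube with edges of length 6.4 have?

Choose 11 of 14 axes to span the face (C(14,11) = 364 ways), then fix each of the remaining 3 coordinates at one of its two extreme values (2^3 = 8 ways): 364·8 = 2912.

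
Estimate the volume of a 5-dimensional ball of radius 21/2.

Volume = π^{5/2}·(21/2)^5/Γ(7/2) = 1361367·π^2/20 ≈ 671808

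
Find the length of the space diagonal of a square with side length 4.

The space diagonal of an n-cube of side s is s√n. Here 4·√2 ≈ 5.65685.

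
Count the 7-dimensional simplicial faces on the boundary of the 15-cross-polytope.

Number of 7-faces = 2^(7+1) · C(15,7+1) = 256 · 6435 = 1647360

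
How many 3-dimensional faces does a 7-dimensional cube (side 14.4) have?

Choose 3 of 7 axes to span the face (C(7,3) = 35 ways), then fix each of the remaining 4 coordinates at one of its two extreme values (2^4 = 16 ways): 35·16 = 560.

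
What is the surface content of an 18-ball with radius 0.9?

S_18(0.9) = 2·π^(18/2)·(0.9)^17 / Γ(18/2) ≈ 0.246593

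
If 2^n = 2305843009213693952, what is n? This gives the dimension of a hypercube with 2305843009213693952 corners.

2^n = 2305843009213693952 ⇒ n = log_2(2305843009213693952) = 61.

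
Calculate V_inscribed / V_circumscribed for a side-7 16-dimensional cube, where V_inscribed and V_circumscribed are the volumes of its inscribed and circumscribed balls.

Volume scales as r^n, and r_in/r_out = 1/√16, giving (1/√16)^16 ≈ 2.32831e-10.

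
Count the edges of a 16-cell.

An n-cross-polytope has 2^(k+1)·C(n,k+1) k-faces. Here 2^2·C(4,2) = 4·6 = 24.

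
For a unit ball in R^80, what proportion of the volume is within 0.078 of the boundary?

Shell fraction = 1 - (1-0.078)^80 ≈ 0.998492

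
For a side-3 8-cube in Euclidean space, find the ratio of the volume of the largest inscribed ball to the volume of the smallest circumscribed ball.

V_in / V_out = (r_in/r_out)^8 = (1/√8)^8 = 8^(-8/2) ≈ 0.000244141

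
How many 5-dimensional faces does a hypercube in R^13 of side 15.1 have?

An n-cube has C(n,k)·2^(n-k) k-faces. Here C(13,5)·2^8 = 1287·256 = 329472.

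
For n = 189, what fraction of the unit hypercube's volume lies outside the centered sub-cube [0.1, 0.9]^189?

The inner cube has side 1-2·0.1 = 0.8 and volume (0.8)^189 ≈ 4.831e-19, so the shell holds 1 - 4.831e-19 of the volume.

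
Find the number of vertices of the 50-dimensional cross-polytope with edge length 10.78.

Number of vertices = 2n = 100.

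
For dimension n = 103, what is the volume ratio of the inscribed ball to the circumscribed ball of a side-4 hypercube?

The radii are 4/2 and 4√103/2, so the volume ratio is (1/√103)^103 = 103^{-103/2} ≈ 2.18214e-104.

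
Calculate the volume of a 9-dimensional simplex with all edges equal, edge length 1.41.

V = (1.41^9 / 9!) · √((9+1) / 2^9) ≈ 8.48348e-06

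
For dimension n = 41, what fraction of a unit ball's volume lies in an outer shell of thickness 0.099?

1 - (1-0.099)^41 ≈ 0.986078 ≈ 98.61%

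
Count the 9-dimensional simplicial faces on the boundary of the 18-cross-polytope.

Each 9-face is the convex hull of 10 vertices, one chosen as ±e_i from each of 10 distinct axes: 2^10·C(18,10) = 44808192.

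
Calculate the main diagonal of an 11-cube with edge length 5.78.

Diagonal = √11 · 5.78 ≈ 19.1701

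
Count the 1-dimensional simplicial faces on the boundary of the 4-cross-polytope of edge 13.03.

An n-cross-polytope has 2^(k+1)·C(n,k+1) k-faces. Here 2^2·C(4,2) = 4·6 = 24.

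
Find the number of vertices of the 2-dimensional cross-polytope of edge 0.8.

The 2-dimensional cross-polytope has 2n = 2·2 = 4 vertices.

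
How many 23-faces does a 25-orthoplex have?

f_23(25-orthoplex) = 2^24 · (25 choose 24) = 419430400.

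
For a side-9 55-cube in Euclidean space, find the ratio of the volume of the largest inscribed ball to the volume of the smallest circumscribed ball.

The radii are 9/2 and 9√55/2, so the volume ratio is (1/√55)^55 = 55^{-55/2} ≈ 1.38047e-48.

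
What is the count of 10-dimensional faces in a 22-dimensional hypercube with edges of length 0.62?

Choose 10 of 22 axes to span the face (C(22,10) = 646646 ways), then fix each of the remaining 12 coordinates at one of its two extreme values (2^12 = 4096 ways): 646646·4096 = 2648662016.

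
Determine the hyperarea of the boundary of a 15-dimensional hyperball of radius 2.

S_15(2) = 2·π^(15/2)·(2)^14 / Γ(15/2) = 4194304·π^7/135135 ≈ 93743.5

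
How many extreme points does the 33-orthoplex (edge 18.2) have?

An n-cross-polytope has 2n vertices; here n = 33, giving 66.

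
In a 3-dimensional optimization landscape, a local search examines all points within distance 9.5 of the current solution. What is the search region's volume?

The n-ball volume is π^(n/2)·r^n/Γ(n/2+1). With n=3, r=9.5: V = 6859·π/6 ≈ 3591.36.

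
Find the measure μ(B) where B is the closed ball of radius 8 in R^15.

Volume = π^{15/2}·(8)^15/Γ(17/2) = 9007199254740992·π^7/2027025 ≈ 1.34208e+13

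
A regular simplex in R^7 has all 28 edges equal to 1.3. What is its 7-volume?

V = (1.3^7 / 7!) · √((7+1) / 2^7) ≈ 0.000311253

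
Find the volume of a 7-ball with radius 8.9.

Volume = π^{7/2}·(8.9)^7/Γ(9/2) ≈ 2.08983e+07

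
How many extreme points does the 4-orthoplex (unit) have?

The 4-dimensional cross-polytope has 2n = 2·4 = 8 vertices.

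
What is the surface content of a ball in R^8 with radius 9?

S = n·V_n(r)/r = 8·V_8(9)/9 (volume-to-surface relation), giving 1594323·π^4 ≈ 1.55302e+08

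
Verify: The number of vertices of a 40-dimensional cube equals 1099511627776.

True. The 40-cube has 2^40 = 1099511627776 vertices.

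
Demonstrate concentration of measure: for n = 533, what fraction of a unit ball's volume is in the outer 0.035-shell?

1 - (1-0.035)^533 ≈ 0.9999999943 ≈ 99.999999%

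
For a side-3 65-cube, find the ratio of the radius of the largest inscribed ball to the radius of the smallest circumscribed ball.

Ratio = (s/2)/(s√65/2) = 65^(-1/2) ≈ 0.124035.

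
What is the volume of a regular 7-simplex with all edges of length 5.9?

V = (5.9^7 / 7!) · √((7+1) / 2^7) ≈ 12.3445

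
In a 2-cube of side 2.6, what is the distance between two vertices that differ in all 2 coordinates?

Diagonal = √2 · 2.6 ≈ 3.67696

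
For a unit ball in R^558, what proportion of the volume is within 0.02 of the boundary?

Shell fraction = 1 - (1-0.02)^558 ≈ 0.999987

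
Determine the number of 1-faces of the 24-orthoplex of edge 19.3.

Number of 1-faces = 2^(1+1) · C(24,1+1) = 4 · 276 = 1104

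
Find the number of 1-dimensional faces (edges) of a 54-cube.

An n-cube has n·2^(n-1) edges. With n = 54: 54·9007199254740992 = 486388759756013568.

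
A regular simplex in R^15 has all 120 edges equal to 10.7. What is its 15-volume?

For a regular n-simplex with edge a, V = (a^n / n!)·√((n+1)/2^n). With a=10.7, n=15: V ≈ 46.6221.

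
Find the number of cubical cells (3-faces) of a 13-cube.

Choose 3 of 13 axes to span the face (C(13,3) = 286 ways), then fix each of the remaining 10 coordinates at one of its two extreme values (2^10 = 1024 ways): 286·1024 = 292864.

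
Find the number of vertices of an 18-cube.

Number of vertices = 2^18 = 262144.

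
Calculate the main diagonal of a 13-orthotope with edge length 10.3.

d = √(10.3² + 10.3² + ... + 10.3²) [13 terms] = √(13·10.3²) = 10.3√13 ≈ 37.1372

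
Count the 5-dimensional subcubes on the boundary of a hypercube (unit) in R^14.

Choose 5 of 14 axes to span the face (C(14,5) = 2002 ways), then fix each of the remaining 9 coordinates at one of its two extreme values (2^9 = 512 ways): 2002·512 = 1025024.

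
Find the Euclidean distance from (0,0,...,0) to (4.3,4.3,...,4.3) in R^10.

||(4.3,4.3,...,4.3)|| = √(10)·4.3 ≈ 13.5978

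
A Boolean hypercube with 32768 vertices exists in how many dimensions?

n = log_2(32768) = 15.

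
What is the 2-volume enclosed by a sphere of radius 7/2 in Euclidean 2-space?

Volume = π^{2/2}·(7/2)^2/Γ(2) = 49·π/4 ≈ 38.4845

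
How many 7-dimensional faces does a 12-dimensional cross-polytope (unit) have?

An n-cross-polytope has 2^(k+1)·C(n,k+1) k-faces. Here 2^8·C(12,8) = 256·495 = 126720.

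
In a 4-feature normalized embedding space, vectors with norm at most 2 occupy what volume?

V_4(2) = π^(4/2) · (2)^4 / Γ(4/2 + 1) = 8·π^2 ≈ 78.9568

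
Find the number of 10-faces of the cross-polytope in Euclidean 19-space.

Each 10-face is the convex hull of 11 vertices, one chosen as ±e_i from each of 11 distinct axes: 2^11·C(19,11) = 154791936.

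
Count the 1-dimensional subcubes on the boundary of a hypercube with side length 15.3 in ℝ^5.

f_1(5-cube) = (5 choose 1) · 2^4 = 80.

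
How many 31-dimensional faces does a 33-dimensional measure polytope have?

An n-cube has C(n,k)·2^(n-k) k-faces. Here C(33,31)·2^2 = 528·4 = 2112.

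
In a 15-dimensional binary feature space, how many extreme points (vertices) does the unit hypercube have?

Each vertex is a binary string of length 15, so there are 2^15 = 32768.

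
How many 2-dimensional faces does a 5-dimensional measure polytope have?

Number of 2-faces = C(5,2) · 2^(5-2) = 10 · 8 = 80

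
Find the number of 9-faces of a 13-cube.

An n-cube has C(n,k)·2^(n-k) k-faces. Here C(13,9)·2^4 = 715·16 = 11440.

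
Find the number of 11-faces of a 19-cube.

An n-cube has C(n,k)·2^(n-k) k-faces. Here C(19,11)·2^8 = 75582·256 = 19348992.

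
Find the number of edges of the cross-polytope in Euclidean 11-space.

An n-cross-polytope has 2^(k+1)·C(n,k+1) k-faces. Here 2^2·C(11,2) = 4·55 = 220.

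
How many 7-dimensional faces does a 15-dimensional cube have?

An n-cube has C(n,k)·2^(n-k) k-faces. Here C(15,7)·2^8 = 6435·256 = 1647360.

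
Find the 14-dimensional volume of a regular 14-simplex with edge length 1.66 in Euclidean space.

Volume = 1.66^14 · √(15/2^14) / 14! ≈ 4.18736e-10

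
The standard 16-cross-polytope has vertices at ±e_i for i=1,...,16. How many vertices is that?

The vertices are ±e_1, ..., ±e_16, so there are 2·16 = 32.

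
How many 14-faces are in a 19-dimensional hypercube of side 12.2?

f_14(19-cube) = (19 choose 14) · 2^5 = 372096.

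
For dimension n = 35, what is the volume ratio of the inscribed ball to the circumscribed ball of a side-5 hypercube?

Volume scales as r^n, and r_in/r_out = 1/√35, giving (1/√35)^35 ≈ 9.52378e-28.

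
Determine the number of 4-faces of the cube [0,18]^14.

f_4(14-cube) = (14 choose 4) · 2^10 = 1025024.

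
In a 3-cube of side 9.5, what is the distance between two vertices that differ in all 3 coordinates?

The space diagonal of an n-cube of side s is s√n. Here 9.5·√3 ≈ 16.4545.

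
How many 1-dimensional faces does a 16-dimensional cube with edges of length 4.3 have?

Choose 1 of 16 axes to span the face (C(16,1) = 16 ways), then fix each of the remaining 15 coordinates at one of its two extreme values (2^15 = 32768 ways): 16·32768 = 524288.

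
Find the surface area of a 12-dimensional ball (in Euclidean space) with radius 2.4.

S = n·V_n(r)/r = 12·V_12(2.4)/2.4 (volume-to-surface relation), giving 243821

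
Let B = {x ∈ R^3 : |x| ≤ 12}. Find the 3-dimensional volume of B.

The n-ball volume is π^(n/2)·r^n/Γ(n/2+1). With n=3, r=12: V = 2304·π ≈ 7238.23.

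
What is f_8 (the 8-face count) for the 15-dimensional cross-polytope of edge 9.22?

Number of 8-faces = 2^(8+1) · C(15,8+1) = 512 · 5005 = 2562560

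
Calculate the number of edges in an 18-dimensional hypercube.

Each of the 2^18 = 262144 vertices has degree 18; total edges = 18·2^18/2 = 2359296.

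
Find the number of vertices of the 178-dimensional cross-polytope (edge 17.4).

The vertices are ±e_1, ..., ±e_178, so there are 2·178 = 356.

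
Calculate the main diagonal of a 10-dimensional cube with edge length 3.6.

The space diagonal of an n-cube of side s is s√n. Here 3.6·√10 ≈ 11.3842.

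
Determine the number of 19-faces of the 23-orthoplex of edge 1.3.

An n-cross-polytope has 2^(k+1)·C(n,k+1) k-faces. Here 2^20·C(23,20) = 1048576·1771 = 1857028096.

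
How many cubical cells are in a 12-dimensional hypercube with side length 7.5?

An n-cube has C(n,k)·2^(n-k) k-faces. Here C(12,3)·2^9 = 220·512 = 112640.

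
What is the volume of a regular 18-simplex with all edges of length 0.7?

For a regular n-simplex with edge a, V = (a^n / n!)·√((n+1)/2^n). With a=0.7, n=18: V ≈ 2.16536e-21.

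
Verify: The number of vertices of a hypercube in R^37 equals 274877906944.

False. The 37-cube has 2^37 = 137438953472 vertices.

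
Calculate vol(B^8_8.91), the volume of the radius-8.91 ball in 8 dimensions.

V_8(8.91) = π^(8/2) · (8.91)^8 / Γ(8/2 + 1) ≈ 1.61217e+08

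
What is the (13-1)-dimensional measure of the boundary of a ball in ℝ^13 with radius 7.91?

S_13(7.91) = 2·π^(13/2)·(7.91)^12 / Γ(13/2) ≈ 7.10236e+11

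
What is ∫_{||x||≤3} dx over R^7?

V_7(3) = π^(7/2) · (3)^7 / Γ(7/2 + 1) = 11664·π^3/35 ≈ 10333.1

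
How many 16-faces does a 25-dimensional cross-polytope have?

An n-cross-polytope has 2^(k+1)·C(n,k+1) k-faces. Here 2^17·C(25,17) = 131072·1081575 = 141764198400.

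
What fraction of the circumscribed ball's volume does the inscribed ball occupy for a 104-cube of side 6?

The radii are 6/2 and 6√104/2, so the volume ratio is (1/√104)^104 = 104^{-104/2} ≈ 1.30097e-105.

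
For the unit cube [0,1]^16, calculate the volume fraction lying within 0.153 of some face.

Shell fraction = 1 - (1-0.306)^16 ≈ 0.997104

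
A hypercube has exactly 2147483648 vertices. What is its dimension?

n = log_2(2147483648) = 31.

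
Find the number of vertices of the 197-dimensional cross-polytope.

An n-cross-polytope has 2n vertices; here n = 197, giving 394.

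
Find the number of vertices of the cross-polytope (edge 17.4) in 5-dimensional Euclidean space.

Number of 0-faces = 2^(0+1) · C(5,0+1) = 2 · 5 = 10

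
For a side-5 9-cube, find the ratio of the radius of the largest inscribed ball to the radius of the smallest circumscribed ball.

r_in = 5/2 (half the side); r_out = 5√9/2 (half the diagonal). Ratio = 1/√9 ≈ 0.333333.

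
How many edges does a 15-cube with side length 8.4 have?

Each of the 2^15 = 32768 vertices has degree 15; total edges = 15·2^15/2 = 245760.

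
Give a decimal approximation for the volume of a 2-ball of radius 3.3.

Volume = π^{2/2}·(3.3)^2/Γ(2) ≈ 34.2119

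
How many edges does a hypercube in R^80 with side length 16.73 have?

The 80-cube has n·2^(n-1) = 80·2^79 = 80·604462909807314587353088 = 48357032784585166988247040 edges.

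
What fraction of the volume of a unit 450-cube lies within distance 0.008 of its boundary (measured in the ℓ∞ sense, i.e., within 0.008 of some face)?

The inner cube has side 1-2·0.008 = 0.984 and volume (0.984)^450 ≈ 0.0007044, so the shell holds 0.999296 of the volume.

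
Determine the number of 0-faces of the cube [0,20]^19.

Number of 0-faces = C(19,0) · 2^(19-0) = 1 · 524288 = 524288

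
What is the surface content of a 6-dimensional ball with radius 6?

S_6(6) = 2·π^(6/2)·(6)^5 / Γ(6/2) = 7776·π^3 ≈ 241105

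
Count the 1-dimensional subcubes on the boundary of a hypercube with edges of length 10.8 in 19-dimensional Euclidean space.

Number of 1-faces = C(19,1) · 2^(19-1) = 19 · 262144 = 4980736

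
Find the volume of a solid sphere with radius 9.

V = 972·π ≈ 3053.63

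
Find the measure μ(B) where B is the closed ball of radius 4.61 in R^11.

V_11(4.61) = π^(11/2) · (4.61)^11 / Γ(11/2 + 1) ≈ 3.76543e+07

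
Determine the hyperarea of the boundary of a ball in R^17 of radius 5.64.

S = n·V_n(r)/r = 17·V_17(5.64)/5.64 (volume-to-surface relation), giving 2.51232e+12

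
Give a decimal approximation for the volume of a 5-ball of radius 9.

Volume = π^{5/2}·(9)^5/Γ(7/2) = 157464·π^2/5 ≈ 310821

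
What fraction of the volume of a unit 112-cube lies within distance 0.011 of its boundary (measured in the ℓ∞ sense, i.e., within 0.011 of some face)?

The inner cube has side 1-2·0.011 = 0.978 and volume (0.978)^112 ≈ 0.08279, so the shell holds 0.917215 of the volume.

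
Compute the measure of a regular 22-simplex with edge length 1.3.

For a regular n-simplex with edge a, V = (a^n / n!)·√((n+1)/2^n). With a=1.3, n=22: V ≈ 6.69146e-22.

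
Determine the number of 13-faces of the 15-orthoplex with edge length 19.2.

Each 13-face is the convex hull of 14 vertices, one chosen as ±e_i from each of 14 distinct axes: 2^14·C(15,14) = 245760.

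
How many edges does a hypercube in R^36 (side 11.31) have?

Number of 1-faces = C(36,1)·2^(36-1) = 36·34359738368 = 1236950581248.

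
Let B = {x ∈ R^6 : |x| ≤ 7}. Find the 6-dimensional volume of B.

V = 117649·π^3/6 ≈ 607976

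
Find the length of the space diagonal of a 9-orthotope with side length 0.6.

||(0.6,0.6,...,0.6)|| = √(9)·0.6 = 1.8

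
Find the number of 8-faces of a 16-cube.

Choose 8 of 16 axes to span the face (C(16,8) = 12870 ways), then fix each of the remaining 8 coordinates at one of its two extreme values (2^8 = 256 ways): 12870·256 = 3294720.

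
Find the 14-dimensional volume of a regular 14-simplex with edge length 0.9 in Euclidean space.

V = (0.9^14 / 14!) · √((14+1) / 2^14) ≈ 7.94004e-14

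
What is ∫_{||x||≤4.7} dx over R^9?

The n-ball volume is π^(n/2)·r^n/Γ(n/2+1). With n=9, r=4.7: V ≈ 3.69146e+06.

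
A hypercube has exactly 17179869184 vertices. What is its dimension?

Since 2^n = 17179869184, we have n = 34.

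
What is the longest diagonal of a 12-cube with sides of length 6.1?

||(6.1,6.1,...,6.1)|| = √(12)·6.1 ≈ 21.131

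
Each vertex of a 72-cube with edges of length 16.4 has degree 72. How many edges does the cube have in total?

Number of 1-faces = C(72,1)·2^(72-1) = 72·2361183241434822606848 = 170005193383307227693056.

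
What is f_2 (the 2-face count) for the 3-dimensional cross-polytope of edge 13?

f_2(3-orthoplex) = 2^3 · (3 choose 3) = 8.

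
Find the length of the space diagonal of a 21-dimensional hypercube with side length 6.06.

The space diagonal of an n-cube of side s is s√n. Here 6.06·√21 ≈ 27.7704.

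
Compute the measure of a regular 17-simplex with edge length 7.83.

For a regular n-simplex with edge a, V = (a^n / n!)·√((n+1)/2^n). With a=7.83, n=17: V ≈ 0.0514947.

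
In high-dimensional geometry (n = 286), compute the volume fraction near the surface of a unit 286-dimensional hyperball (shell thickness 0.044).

1 - (1-0.044)^286 ≈ 0.9999974239 ≈ 99.999742%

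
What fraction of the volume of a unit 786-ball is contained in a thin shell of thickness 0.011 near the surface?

1 - (1-0.011)^786 ≈ 0.999832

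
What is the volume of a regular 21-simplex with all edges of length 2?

V_21 = √(22) · 2^21 / (21! · 2^(21/2)) ≈ 1.32948e-16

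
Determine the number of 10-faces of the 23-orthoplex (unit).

An n-cross-polytope has 2^(k+1)·C(n,k+1) k-faces. Here 2^11·C(23,11) = 2048·1352078 = 2769055744.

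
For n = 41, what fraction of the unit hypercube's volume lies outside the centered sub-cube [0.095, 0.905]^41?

The inner cube has side 1-2·0.095 = 0.81 and volume (0.81)^41 ≈ 0.000177, so the shell holds 0.999823 of the volume.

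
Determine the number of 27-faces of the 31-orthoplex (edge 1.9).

Each 27-face is the convex hull of 28 vertices, one chosen as ±e_i from each of 28 distinct axes: 2^28·C(31,28) = 1206617374720.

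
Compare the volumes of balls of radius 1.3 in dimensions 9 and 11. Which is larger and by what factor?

V_9(1.3) ≈ 34.979, V_11(1.3) ≈ 33.7662. The 9-ball is larger by a factor of 1.036.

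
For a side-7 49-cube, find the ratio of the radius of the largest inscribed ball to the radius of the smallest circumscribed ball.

r_in / r_out = (7/2) / (7√49/2) = 1/√49 ≈ 0.142857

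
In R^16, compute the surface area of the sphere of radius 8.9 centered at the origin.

|∂B_16(8.9)| ≈ 6.55614e+14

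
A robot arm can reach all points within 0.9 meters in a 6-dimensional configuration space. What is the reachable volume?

The n-ball volume is π^(n/2)·r^n/Γ(n/2+1). With n=6, r=0.9: V ≈ 2.74633.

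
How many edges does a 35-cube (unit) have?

An n-cube has n·2^(n-1) edges. With n = 35: 35·17179869184 = 601295421440.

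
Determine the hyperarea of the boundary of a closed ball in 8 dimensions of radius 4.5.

S_8(4.5) = 2·π^(8/2)·(4.5)^7 / Γ(8/2) = 1594323·π^4/128 ≈ 1.21329e+06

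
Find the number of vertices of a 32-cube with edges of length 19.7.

An n-cube has 2^n vertices; for n = 32 that is 2^32 = 4294967296.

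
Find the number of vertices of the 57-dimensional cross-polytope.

The 57-dimensional cross-polytope has 2n = 2·57 = 114 vertices.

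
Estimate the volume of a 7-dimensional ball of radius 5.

V = 250000·π^3/21 ≈ 369122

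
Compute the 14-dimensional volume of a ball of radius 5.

The n-ball volume is π^(n/2)·r^n/Γ(n/2+1). With n=14, r=5: V = 1220703125·π^7/1008 ≈ 3.65762e+09.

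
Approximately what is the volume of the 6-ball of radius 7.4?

V_6(7.4) = π^(6/2) · (7.4)^6 / Γ(6/2 + 1) ≈ 848572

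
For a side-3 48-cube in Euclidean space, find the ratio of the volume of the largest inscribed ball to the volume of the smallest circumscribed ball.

The radii are 3/2 and 3√48/2, so the volume ratio is (1/√48)^48 = 48^{-48/2} ≈ 4.469e-41.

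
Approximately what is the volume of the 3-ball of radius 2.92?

V_3(2.92) = π^(3/2) · (2.92)^3 / Γ(3/2 + 1) ≈ 104.289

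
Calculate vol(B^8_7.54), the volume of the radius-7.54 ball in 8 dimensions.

Volume = π^{8/2}·(7.54)^8/Γ(5) ≈ 4.23993e+07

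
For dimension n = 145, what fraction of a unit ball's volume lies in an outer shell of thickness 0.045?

1 - (1-0.045)^145 ≈ 0.99874 ≈ 99.87%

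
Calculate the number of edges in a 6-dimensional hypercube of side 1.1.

An n-cube has n·2^(n-1) edges. With n = 6: 6·32 = 192.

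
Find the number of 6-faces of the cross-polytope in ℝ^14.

An n-cross-polytope has 2^(k+1)·C(n,k+1) k-faces. Here 2^7·C(14,7) = 128·3432 = 439296.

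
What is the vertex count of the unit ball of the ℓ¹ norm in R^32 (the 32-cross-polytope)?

Number of vertices = 2n = 64.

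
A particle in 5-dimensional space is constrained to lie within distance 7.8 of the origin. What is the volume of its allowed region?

The n-ball volume is π^(n/2)·r^n/Γ(n/2+1). With n=5, r=7.8: V ≈ 151975.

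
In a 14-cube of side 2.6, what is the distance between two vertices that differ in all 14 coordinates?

d = √(2.6² + 2.6² + ... + 2.6²) [14 terms] = √(14·2.6²) = 2.6√14 ≈ 9.72831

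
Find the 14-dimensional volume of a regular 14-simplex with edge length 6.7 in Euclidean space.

For a regular n-simplex with edge a, V = (a^n / n!)·√((n+1)/2^n). With a=6.7, n=14: V ≈ 0.12749.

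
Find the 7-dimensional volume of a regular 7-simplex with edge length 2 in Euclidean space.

V_7 = √(8) · 2^7 / (7! · 2^(7/2)) ≈ 0.00634921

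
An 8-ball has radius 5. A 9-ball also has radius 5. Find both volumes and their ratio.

V_8(5) ≈ 1.58543e+06. V_9(5) ≈ 6.4424e+06. Ratio V_8/V_9 ≈ 0.2461.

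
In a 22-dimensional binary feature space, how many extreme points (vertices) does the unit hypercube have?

An n-cube has 2^n vertices; for n = 22 that is 2^22 = 4194304.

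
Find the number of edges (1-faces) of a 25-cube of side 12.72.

An n-cube has C(n,k)·2^(n-k) k-faces. Here C(25,1)·2^24 = 25·16777216 = 419430400.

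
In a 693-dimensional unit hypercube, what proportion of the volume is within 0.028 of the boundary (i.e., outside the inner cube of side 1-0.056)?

Shell fraction = 1 - (1-0.056)^693 ≈ 1 - 4.525e-18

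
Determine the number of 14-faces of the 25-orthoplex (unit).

An n-cross-polytope has 2^(k+1)·C(n,k+1) k-faces. Here 2^15·C(25,15) = 32768·3268760 = 107110727680.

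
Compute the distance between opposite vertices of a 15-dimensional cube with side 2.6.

Diagonal = √15 · 2.6 ≈ 10.0698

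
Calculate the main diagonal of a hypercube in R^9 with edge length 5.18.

The space diagonal of an n-cube of side s is s√n. Here 5.18·√9 = 15.54.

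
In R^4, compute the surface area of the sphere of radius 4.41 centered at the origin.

The surface area of an n-ball is 2π^(n/2) r^(n-1) / Γ(n/2). For n=4, r=4.41: 1692.96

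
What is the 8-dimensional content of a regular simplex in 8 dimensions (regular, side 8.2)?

V_8 = √(9) · 8.2^8 / (8! · 2^(8/2)) ≈ 95.0586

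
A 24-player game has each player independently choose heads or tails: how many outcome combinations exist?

The 24-cube has 2^24 = 16777216 vertices.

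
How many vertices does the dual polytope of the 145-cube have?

The 145-dimensional cross-polytope has 2n = 2·145 = 290 vertices.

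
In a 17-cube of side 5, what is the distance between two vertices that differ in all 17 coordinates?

The space diagonal of an n-cube of side s is s√n. Here 5·√17 ≈ 20.6155.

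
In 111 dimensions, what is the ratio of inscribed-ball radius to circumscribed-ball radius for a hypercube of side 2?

r_in / r_out = (2/2) / (2√111/2) = 1/√111 ≈ 0.0949158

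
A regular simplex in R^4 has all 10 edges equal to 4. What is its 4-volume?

V_4 = √(5) · 4^4 / (4! · 2^(4/2)) ≈ 5.96285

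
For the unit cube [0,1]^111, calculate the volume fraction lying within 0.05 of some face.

Shell fraction = 1 - (1-0.1)^111 ≈ 0.999992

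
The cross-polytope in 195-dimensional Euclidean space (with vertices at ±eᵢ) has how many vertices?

An n-cross-polytope has 2n vertices; here n = 195, giving 390.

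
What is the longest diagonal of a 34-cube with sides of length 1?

d = √(1² + 1² + ... + 1²) [34 terms] = √(34·1²) = 1√34 ≈ 5.83095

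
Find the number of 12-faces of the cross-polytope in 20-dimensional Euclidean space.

Each 12-face is the convex hull of 13 vertices, one chosen as ±e_i from each of 13 distinct axes: 2^13·C(20,13) = 635043840.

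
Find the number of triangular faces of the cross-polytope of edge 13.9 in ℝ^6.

An n-cross-polytope has 2^(k+1)·C(n,k+1) k-faces. Here 2^3·C(6,3) = 8·20 = 160.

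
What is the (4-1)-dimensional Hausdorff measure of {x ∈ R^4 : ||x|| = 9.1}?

S_4(9.1) = 2·π^(4/2)·(9.1)^3 / Γ(4/2) ≈ 14874.9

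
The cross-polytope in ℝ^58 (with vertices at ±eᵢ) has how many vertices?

Number of vertices = 2n = 116.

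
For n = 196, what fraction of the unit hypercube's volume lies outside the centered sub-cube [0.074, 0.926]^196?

Shell fraction = 1 - (1-0.148)^196 ≈ 1 - 2.324e-14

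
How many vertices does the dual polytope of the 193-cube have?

The 193-dimensional cross-polytope has 2n = 2·193 = 386 vertices.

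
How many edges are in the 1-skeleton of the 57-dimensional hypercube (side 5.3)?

An n-cube has n·2^(n-1) edges. With n = 57: 57·72057594037927936 = 4107282860161892352.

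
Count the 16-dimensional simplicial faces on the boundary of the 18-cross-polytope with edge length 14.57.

An n-cross-polytope has 2^(k+1)·C(n,k+1) k-faces. Here 2^17·C(18,17) = 131072·18 = 2359296.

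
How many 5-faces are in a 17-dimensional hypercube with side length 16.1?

f_5(17-cube) = (17 choose 5) · 2^12 = 25346048.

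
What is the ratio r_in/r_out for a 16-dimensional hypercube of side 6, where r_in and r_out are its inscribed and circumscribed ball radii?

For an n-cube of any side s, the inradius is s/2 and the circumradius is s√n/2, so the ratio is 1/√16 ≈ 0.25.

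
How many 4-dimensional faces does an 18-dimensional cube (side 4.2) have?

Number of 4-faces = C(18,4) · 2^(18-4) = 3060 · 16384 = 50135040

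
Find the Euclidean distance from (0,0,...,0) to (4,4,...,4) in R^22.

The space diagonal of an n-cube of side s is s√n. Here 4·√22 ≈ 18.7617.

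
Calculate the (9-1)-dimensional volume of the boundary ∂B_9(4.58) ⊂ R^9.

S = n·V_n(r)/r = 9·V_9(4.58)/4.58 (volume-to-surface relation), giving 5.74757e+06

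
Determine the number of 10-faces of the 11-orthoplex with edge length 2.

An n-cross-polytope has 2^(k+1)·C(n,k+1) k-faces. Here 2^11·C(11,11) = 2048·1 = 2048.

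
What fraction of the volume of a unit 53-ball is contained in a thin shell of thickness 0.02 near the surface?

Shell fraction = 1 - (1-0.02)^53 ≈ 0.657246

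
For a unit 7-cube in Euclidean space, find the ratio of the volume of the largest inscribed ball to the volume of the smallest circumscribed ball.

V_in / V_out = (r_in/r_out)^7 = (1/√7)^7 = 7^(-7/2) ≈ 0.00110194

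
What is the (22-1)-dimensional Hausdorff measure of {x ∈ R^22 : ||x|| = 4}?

|∂B_22(4)| = 34359738368·π^11/14175 ≈ 7.13141e+11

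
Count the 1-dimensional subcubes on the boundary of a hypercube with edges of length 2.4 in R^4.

Choose 1 of 4 axes to span the face (C(4,1) = 4 ways), then fix each of the remaining 3 coordinates at one of its two extreme values (2^3 = 8 ways): 4·8 = 32.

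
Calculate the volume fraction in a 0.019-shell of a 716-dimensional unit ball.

V(inner)/V(outer) = ((1-0.019)/1)^716 ≈ 1.084e-06, so the shell fraction is 0.999998916.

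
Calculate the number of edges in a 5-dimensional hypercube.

An n-cube has n·2^(n-1) edges. With n = 5: 5·16 = 80.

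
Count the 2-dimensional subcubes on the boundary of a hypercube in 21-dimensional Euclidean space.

f_2(21-cube) = (21 choose 2) · 2^19 = 110100480.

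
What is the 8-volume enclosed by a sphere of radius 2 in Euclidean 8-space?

Volume = π^{8/2}·(2)^8/Γ(5) = 32·π^4/3 ≈ 1039.03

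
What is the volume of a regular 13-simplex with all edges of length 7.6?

For a regular n-simplex with edge a, V = (a^n / n!)·√((n+1)/2^n). With a=7.6, n=13: V ≈ 1.87355.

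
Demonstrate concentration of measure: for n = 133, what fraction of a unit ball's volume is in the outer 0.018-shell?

1 - (1-0.018)^133 ≈ 0.910705 ≈ 91.07%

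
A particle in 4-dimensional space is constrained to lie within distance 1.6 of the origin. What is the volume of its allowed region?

Volume = π^{4/2}·(1.6)^4/Γ(3) ≈ 32.3407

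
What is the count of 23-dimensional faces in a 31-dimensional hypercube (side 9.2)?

Choose 23 of 31 axes to span the face (C(31,23) = 7888725 ways), then fix each of the remaining 8 coordinates at one of its two extreme values (2^8 = 256 ways): 7888725·256 = 2019513600.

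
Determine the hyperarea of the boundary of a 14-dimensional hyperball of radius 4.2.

|∂B_14(4.2)| ≈ 1.06166e+09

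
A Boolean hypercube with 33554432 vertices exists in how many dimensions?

The n-cube has 2^n vertices, and 33554432 = 2^25, so n = 25.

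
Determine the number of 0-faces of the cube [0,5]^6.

An n-cube has C(n,k)·2^(n-k) k-faces. Here C(6,0)·2^6 = 1·64 = 64.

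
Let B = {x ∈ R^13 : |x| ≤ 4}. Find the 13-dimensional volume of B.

The n-ball volume is π^(n/2)·r^n/Γ(n/2+1). With n=13, r=4: V = 8589934592·π^6/135135 ≈ 6.11113e+07.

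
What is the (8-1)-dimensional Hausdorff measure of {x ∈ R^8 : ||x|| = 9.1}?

S = n·V_n(r)/r = 8·V_8(9.1)/9.1 (volume-to-surface relation), giving 1.67791e+08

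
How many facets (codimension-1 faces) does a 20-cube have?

f_19(20-cube) = (20 choose 19) · 2^1 = 40.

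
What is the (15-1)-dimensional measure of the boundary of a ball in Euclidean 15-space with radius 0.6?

The surface area of an n-ball is 2π^(n/2) r^(n-1) / Γ(n/2). For n=15, r=0.6: 0.00448372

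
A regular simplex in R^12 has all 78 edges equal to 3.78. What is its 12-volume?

Volume = 3.78^12 · √(13/2^12) / 12! ≈ 0.00100082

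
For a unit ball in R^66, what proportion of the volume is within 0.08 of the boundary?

V(inner)/V(outer) = ((1-0.08)/1)^66 ≈ 0.004074, so the shell fraction is 0.995926.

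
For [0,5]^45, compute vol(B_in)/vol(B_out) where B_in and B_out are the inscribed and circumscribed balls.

V_in / V_out = (r_in/r_out)^45 = (1/√45)^45 = 45^(-45/2) ≈ 6.34919e-38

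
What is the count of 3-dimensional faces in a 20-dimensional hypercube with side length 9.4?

Choose 3 of 20 axes to span the face (C(20,3) = 1140 ways), then fix each of the remaining 17 coordinates at one of its two extreme values (2^17 = 131072 ways): 1140·131072 = 149422080.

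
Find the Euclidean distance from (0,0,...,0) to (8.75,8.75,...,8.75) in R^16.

d = √(8.75² + 8.75² + ... + 8.75²) [16 terms] = √(16·8.75²) = 8.75√16 = 35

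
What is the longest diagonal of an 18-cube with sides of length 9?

Diagonal = √18 · 9 ≈ 38.1838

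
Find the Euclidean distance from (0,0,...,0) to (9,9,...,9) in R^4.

||(9,9,...,9)|| = √(4)·9 = 18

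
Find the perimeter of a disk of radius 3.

S = n·V_n(r)/r = 2·V_2(3)/3 (volume-to-surface relation), giving 2πr = 2π·3 ≈ 18.8496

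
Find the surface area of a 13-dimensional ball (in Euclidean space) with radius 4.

|∂B_13(4)| = 2147483648·π^6/10395 ≈ 1.98612e+08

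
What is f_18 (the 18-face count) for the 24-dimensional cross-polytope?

An n-cross-polytope has 2^(k+1)·C(n,k+1) k-faces. Here 2^19·C(24,19) = 524288·42504 = 22284337152.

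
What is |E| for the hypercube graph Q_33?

Number of 1-faces = C(33,1)·2^(33-1) = 33·4294967296 = 141733920768.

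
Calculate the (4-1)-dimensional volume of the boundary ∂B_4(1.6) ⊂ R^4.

S_4(1.6) = 2·π^(4/2)·(1.6)^3 / Γ(4/2) ≈ 80.8518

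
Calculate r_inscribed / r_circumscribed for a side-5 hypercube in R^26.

Ratio = (s/2)/(s√26/2) = 26^(-1/2) ≈ 0.196116.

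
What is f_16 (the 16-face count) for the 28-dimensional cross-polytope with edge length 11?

Each 16-face is the convex hull of 17 vertices, one chosen as ±e_i from each of 17 distinct axes: 2^17·C(28,17) = 2814663720960.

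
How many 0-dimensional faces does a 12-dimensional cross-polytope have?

Number of 0-faces = 2^(0+1) · C(12,0+1) = 2 · 12 = 24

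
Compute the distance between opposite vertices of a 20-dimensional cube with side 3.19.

Diagonal = √20 · 3.19 ≈ 14.2661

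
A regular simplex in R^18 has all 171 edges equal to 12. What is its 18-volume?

Volume = 12^18 · √(19/2^18) / 18! ≈ 35.402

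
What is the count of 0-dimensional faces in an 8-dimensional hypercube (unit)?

f_0(8-cube) = (8 choose 0) · 2^8 = 256.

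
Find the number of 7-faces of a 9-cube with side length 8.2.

f_7(9-cube) = (9 choose 7) · 2^2 = 144.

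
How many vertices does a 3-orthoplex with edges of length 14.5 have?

f_0(3-orthoplex) = 2^1 · (3 choose 1) = 6.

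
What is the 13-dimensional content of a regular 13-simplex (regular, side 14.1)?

V = (14.1^13 / 13!) · √((13+1) / 2^13) ≈ 5780.12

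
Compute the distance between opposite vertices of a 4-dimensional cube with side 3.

Diagonal = √4 · 3 = 6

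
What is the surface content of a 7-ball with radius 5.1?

The surface area of an n-ball is 2π^(n/2) r^(n-1) / Γ(n/2). For n=7, r=5.1: 581968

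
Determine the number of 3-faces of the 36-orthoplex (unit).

f_3(36-orthoplex) = 2^4 · (36 choose 4) = 942480.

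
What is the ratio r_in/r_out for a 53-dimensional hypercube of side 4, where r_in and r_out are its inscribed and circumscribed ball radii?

For an n-cube of any side s, the inradius is s/2 and the circumradius is s√n/2, so the ratio is 1/√53 ≈ 0.137361.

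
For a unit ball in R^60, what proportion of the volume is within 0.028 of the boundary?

V(inner)/V(outer) = ((1-0.028)/1)^60 ≈ 0.182, so the shell fraction is 0.81804.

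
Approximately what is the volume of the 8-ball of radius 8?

Volume = π^{8/2}·(8)^8/Γ(5) = 2097152·π^4/3 ≈ 6.80939e+07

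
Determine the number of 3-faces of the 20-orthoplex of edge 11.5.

An n-cross-polytope has 2^(k+1)·C(n,k+1) k-faces. Here 2^4·C(20,4) = 16·4845 = 77520.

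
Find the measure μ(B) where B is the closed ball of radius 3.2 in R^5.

The n-ball volume is π^(n/2)·r^n/Γ(n/2+1). With n=5, r=3.2: V ≈ 1766.23.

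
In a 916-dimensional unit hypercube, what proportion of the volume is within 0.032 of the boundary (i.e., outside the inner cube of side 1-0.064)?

Shell fraction = 1 - (1-0.064)^916 ≈ 1 - 4.883e-27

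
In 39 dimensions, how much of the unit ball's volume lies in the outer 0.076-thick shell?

V(inner)/V(outer) = ((1-0.076)/1)^39 ≈ 0.04584, so the shell fraction is 0.954164.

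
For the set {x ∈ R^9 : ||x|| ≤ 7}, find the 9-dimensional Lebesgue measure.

Volume = π^{9/2}·(7)^9/Γ(11/2) = 184473632·π^4/135 ≈ 1.33107e+08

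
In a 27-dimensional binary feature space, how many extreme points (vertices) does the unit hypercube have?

An n-cube has 2^n vertices; for n = 27 that is 2^27 = 134217728.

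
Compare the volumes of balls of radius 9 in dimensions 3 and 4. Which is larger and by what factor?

V_3(9) ≈ 3053.63, V_4(9) ≈ 32377.2. The 4-ball is larger by a factor of 10.6.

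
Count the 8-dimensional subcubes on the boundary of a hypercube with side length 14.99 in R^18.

Choose 8 of 18 axes to span the face (C(18,8) = 43758 ways), then fix each of the remaining 10 coordinates at one of its two extreme values (2^10 = 1024 ways): 43758·1024 = 44808192.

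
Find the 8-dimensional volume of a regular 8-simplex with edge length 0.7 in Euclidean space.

V_8 = √(9) · 0.7^8 / (8! · 2^(8/2)) ≈ 2.6808e-07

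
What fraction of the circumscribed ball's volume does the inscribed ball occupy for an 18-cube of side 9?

The radii are 9/2 and 9√18/2, so the volume ratio is (1/√18)^18 = 18^{-18/2} ≈ 5.04136e-12.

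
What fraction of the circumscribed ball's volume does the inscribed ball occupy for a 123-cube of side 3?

The radii are 3/2 and 3√123/2, so the volume ratio is (1/√123)^123 = 123^{-123/2} ≈ 2.95689e-129.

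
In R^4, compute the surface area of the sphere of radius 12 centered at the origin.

S = n·V_n(r)/r = 4·V_4(12)/12 (volume-to-surface relation), giving 3456·π^2 ≈ 34109.4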